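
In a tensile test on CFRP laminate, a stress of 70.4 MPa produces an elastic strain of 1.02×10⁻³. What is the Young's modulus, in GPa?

69.0 GPa

E = σ/ε = 70.4 MPa / 1.02×10⁻³ = 69020 MPa = 69.0 GPa.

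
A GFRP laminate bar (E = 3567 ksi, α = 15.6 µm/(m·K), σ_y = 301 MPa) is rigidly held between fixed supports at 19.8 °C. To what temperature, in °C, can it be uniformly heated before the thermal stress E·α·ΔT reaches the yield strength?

804 °C

E = 3567 ksi = 24.59 GPa.
E·α·ΔT = 301.0 MPa ⇒ ΔT = 301.0 / (24.59×10³ × 15.6×10⁻⁶) = 784.5 K.
T = 19.8 + 784.5 = 804.3 °C.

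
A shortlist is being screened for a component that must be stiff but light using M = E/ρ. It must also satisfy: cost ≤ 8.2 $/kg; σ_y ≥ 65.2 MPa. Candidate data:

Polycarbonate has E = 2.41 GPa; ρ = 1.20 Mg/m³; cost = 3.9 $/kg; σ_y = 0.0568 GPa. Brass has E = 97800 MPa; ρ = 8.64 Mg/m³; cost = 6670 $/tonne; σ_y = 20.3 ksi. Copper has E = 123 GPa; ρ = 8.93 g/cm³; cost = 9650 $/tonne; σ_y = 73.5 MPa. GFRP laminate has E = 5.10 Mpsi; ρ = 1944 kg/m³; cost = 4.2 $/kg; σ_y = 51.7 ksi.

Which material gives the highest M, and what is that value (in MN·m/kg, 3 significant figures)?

Screen on constraints: cost ≤ 8.2 $/kg; σ_y ≥ 65.2 MPa. Survivors: brass, GFRP laminate.
After converting to SI:
  brass: E = 97.80 GPa, ρ = 8640 kg/m³
  GFRP laminate: E = 35.16 GPa, ρ = 1944 kg/m³
  GFRP laminate: M = 18.1 MN·m/kg
  brass: M = 11.3 MN·m/kg
GFRP laminate ranks first.

GFRP laminate, M = 18.1 MN·m/kg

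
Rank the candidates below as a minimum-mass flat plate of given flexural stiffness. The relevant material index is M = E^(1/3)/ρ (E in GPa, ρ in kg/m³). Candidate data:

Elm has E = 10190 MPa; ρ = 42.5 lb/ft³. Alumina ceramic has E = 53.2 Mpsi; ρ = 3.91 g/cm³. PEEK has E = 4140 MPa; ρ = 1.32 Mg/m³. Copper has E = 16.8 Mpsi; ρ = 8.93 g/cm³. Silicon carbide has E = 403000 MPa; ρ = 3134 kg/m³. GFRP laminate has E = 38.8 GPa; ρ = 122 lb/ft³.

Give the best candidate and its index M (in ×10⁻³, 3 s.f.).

Putting every candidate on a common basis:
  elm: E = 10.19 GPa, ρ = 680.8 kg/m³
  alumina ceramic: E = 366.8 GPa, ρ = 3910 kg/m³
  PEEK: E = 4.140 GPa, ρ = 1320 kg/m³
  copper: E = 115.8 GPa, ρ = 8930 kg/m³
  silicon carbide: E = 403.0 GPa, ρ = 3134 kg/m³
  GFRP laminate: E = 38.80 GPa, ρ = 1954 kg/m³
  elm: M = 3.18×10⁻³
  silicon carbide: M = 2.36×10⁻³
  alumina ceramic: M = 1.83×10⁻³
  GFRP laminate: M = 1.73×10⁻³
  PEEK: M = 1.22×10⁻³
  copper: M = 0.546×10⁻³
The maximum is for elm.

elm, M = 3.18×10⁻³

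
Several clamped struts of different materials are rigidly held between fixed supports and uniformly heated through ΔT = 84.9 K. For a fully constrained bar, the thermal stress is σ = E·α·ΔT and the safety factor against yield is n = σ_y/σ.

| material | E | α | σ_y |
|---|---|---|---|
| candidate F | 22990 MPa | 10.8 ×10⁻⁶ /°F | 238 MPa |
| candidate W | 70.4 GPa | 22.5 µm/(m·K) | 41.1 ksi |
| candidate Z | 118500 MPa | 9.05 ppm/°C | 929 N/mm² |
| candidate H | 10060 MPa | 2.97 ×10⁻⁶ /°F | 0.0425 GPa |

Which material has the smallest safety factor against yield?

In consistent units (E in GPa, α in ×10⁻⁶/K, σ_y in MPa):
  candidate F: E = 22.99, α = 19.4, σ_y = 238.0 → σ = 37.9 MPa, n = 6.27
  candidate W: E = 70.40, α = 22.5, σ_y = 283.4 → σ = 134 MPa, n = 2.11
  candidate Z: E = 118.5, α = 9.05, σ_y = 929.0 → σ = 91.0 MPa, n = 10.2
  candidate H: E = 10.06, α = 5.35, σ_y = 42.50 → σ = 4.57 MPa, n = 9.31
The minimum is candidate W at n = 2.11.

candidate W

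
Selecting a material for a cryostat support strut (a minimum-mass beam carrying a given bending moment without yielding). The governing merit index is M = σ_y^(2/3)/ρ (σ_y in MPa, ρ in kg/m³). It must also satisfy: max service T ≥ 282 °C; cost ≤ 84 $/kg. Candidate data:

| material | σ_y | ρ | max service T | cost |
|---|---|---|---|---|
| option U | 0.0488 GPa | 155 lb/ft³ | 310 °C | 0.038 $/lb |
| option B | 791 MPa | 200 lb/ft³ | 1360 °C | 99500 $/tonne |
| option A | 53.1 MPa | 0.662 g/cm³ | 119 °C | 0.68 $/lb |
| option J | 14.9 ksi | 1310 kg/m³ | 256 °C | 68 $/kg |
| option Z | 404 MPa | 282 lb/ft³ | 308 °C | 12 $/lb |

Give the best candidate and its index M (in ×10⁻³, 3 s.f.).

option Z, M = 12.1×10⁻³

Screen on constraints: max service T ≥ 282 °C; cost ≤ 84 $/kg. Survivors: option U, option Z.
After converting to SI:
  option U: σ_y = 48.80 MPa, ρ = 2483 kg/m³
  option Z: σ_y = 404.0 MPa, ρ = 4517 kg/m³
  option Z: M = 12.1×10⁻³
  option U: M = 5.38×10⁻³
Option Z ranks first.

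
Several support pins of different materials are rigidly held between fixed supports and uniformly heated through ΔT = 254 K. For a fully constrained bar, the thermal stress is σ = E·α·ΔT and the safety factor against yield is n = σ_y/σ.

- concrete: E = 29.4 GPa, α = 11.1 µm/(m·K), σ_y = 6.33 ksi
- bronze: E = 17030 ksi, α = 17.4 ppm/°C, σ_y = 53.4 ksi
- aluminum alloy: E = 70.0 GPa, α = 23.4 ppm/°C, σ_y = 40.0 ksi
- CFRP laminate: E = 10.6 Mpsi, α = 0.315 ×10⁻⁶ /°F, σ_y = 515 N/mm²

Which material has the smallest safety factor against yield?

Per material, after unit conversion:
  concrete: E = 29.40, α = 11.1, σ_y = 43.64 → σ = 82.9 MPa, n = 0.527
  bronze: E = 117.4, α = 17.4, σ_y = 368.2 → σ = 519 MPa, n = 0.709
  aluminum alloy: E = 70.00, α = 23.4, σ_y = 275.8 → σ = 416 MPa, n = 0.663
  CFRP laminate: E = 73.08, α = 0.567, σ_y = 515.0 → σ = 10.5 MPa, n = 48.9
Smallest n: concrete with n = 0.527.

concrete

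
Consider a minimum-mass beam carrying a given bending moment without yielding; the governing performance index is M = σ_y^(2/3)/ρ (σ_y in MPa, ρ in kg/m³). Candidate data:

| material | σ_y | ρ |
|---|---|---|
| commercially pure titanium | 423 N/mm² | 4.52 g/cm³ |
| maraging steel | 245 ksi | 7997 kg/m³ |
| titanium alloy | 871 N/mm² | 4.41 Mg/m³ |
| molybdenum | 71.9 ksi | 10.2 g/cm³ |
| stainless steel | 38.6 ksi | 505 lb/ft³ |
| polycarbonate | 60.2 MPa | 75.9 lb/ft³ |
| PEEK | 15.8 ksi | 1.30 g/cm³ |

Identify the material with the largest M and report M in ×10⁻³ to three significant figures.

Putting every candidate on a common basis:
  commercially pure titanium: σ_y = 423.0 MPa, ρ = 4520 kg/m³
  maraging steel: σ_y = 1689 MPa, ρ = 7997 kg/m³
  titanium alloy: σ_y = 871.0 MPa, ρ = 4410 kg/m³
  molybdenum: σ_y = 495.7 MPa, ρ = 10200 kg/m³
  stainless steel: σ_y = 266.1 MPa, ρ = 8089 kg/m³
  polycarbonate: σ_y = 60.20 MPa, ρ = 1216 kg/m³
  PEEK: σ_y = 108.9 MPa, ρ = 1300 kg/m³
  titanium alloy: M = 20.7×10⁻³
  maraging steel: M = 17.7×10⁻³
  PEEK: M = 17.5×10⁻³
  polycarbonate: M = 12.6×10⁻³
  commercially pure titanium: M = 12.5×10⁻³
  molybdenum: M = 6.14×10⁻³
  stainless steel: M = 5.11×10⁻³
Highest index: titanium alloy.

titanium alloy, M = 20.7×10⁻³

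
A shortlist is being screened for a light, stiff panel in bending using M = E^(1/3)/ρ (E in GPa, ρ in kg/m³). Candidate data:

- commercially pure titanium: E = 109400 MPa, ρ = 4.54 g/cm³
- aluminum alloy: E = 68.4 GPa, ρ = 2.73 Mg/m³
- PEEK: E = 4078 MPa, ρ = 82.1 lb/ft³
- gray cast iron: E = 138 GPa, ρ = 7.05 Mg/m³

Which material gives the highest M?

In SI units:
  commercially pure titanium: E = 109.4 GPa, ρ = 4540 kg/m³
  aluminum alloy: E = 68.40 GPa, ρ = 2730 kg/m³
  PEEK: E = 4.078 GPa, ρ = 1315 kg/m³
  gray cast iron: E = 138.0 GPa, ρ = 7050 kg/m³
  aluminum alloy: M = 1.50×10⁻³
  PEEK: M = 1.21×10⁻³
  commercially pure titanium: M = 1.05×10⁻³
  gray cast iron: M = 0.733×10⁻³
The maximum is for aluminum alloy.

aluminum alloy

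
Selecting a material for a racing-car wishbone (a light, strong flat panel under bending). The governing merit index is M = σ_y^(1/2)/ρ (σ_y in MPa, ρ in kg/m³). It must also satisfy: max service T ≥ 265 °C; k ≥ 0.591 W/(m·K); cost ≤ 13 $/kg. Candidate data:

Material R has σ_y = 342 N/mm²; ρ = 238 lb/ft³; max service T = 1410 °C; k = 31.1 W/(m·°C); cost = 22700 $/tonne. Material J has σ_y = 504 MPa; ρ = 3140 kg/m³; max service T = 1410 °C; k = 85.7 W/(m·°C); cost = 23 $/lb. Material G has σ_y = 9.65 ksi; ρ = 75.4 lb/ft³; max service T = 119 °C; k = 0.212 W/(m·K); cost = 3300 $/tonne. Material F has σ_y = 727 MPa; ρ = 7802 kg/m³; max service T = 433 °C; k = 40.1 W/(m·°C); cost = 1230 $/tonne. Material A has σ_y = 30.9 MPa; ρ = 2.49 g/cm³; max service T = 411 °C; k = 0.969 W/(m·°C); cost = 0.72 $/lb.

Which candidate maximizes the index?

material F

Screen on constraints: max service T ≥ 265 °C; k ≥ 0.591 W/(m·K); cost ≤ 13 $/kg. Survivors: material F, material A.
Convert each candidate to consistent units, then evaluate M:
  material F: σ_y = 727.0 MPa, ρ = 7802 kg/m³
  material A: σ_y = 30.90 MPa, ρ = 2490 kg/m³
  material F: M = 3.46×10⁻³
  material A: M = 2.23×10⁻³
Material F has the largest M.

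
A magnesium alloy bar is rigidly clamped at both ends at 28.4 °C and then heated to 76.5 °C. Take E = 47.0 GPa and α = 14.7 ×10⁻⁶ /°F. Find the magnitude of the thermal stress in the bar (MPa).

α = 14.7×10⁻⁶/°F × 9/5 = 26.5×10⁻⁶/K.
ΔT = 48.10 K. Constrained thermal stress σ = E·α·ΔT = 47.00×10³ MPa × 26.5×10⁻⁶ × 48.10 = 59.8 MPa (compressive).

59.8 MPa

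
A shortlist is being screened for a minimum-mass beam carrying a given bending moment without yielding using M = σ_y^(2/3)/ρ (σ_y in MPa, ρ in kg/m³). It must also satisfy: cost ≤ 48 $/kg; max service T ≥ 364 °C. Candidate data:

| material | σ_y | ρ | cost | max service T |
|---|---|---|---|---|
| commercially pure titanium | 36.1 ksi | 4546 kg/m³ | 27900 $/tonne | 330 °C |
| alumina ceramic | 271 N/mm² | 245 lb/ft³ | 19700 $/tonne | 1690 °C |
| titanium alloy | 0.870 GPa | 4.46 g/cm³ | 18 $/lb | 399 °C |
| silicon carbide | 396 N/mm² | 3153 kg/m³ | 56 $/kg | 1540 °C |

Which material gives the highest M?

Screen on constraints: cost ≤ 48 $/kg; max service T ≥ 364 °C. Survivors: alumina ceramic, titanium alloy.
Convert each candidate to consistent units, then evaluate M:
  alumina ceramic: σ_y = 271.0 MPa, ρ = 3925 kg/m³
  titanium alloy: σ_y = 870.0 MPa, ρ = 4460 kg/m³
  titanium alloy: M = 20.4×10⁻³
  alumina ceramic: M = 10.7×10⁻³
The maximum is for titanium alloy.

titanium alloy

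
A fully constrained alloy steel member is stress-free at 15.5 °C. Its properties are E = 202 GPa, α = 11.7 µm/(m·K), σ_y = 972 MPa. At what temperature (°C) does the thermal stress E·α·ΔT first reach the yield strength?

E·α·ΔT = 972.0 MPa ⇒ ΔT = 972.0 / (202.0×10³ × 11.7×10⁻⁶) = 411.3 K.
T = 15.5 + 411.3 = 426.8 °C.

427 °C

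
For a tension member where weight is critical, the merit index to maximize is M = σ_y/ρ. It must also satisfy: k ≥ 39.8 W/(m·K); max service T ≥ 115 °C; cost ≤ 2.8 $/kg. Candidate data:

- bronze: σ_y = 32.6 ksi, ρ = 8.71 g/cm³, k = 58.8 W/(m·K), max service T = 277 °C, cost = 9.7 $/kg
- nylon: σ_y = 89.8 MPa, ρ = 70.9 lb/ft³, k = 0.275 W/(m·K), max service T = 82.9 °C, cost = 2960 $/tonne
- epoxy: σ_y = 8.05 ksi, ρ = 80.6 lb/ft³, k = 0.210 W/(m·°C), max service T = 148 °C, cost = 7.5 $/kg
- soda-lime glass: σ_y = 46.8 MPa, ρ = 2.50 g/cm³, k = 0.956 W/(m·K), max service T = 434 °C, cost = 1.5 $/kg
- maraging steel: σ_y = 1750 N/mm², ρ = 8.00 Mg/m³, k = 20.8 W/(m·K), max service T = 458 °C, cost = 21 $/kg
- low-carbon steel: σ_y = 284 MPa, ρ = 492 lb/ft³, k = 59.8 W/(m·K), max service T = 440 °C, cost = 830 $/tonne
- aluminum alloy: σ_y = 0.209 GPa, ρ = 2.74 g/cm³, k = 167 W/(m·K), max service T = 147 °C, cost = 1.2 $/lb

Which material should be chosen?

Screen on constraints: k ≥ 39.8 W/(m·K); max service T ≥ 115 °C; cost ≤ 2.8 $/kg. Survivors: low-carbon steel, aluminum alloy.
After converting to SI:
  low-carbon steel: σ_y = 284.0 MPa, ρ = 7881 kg/m³
  aluminum alloy: σ_y = 209.0 MPa, ρ = 2740 kg/m³
  aluminum alloy: M = 76.3 kN·m/kg
  low-carbon steel: M = 36.0 kN·m/kg
Highest index: aluminum alloy.

aluminum alloy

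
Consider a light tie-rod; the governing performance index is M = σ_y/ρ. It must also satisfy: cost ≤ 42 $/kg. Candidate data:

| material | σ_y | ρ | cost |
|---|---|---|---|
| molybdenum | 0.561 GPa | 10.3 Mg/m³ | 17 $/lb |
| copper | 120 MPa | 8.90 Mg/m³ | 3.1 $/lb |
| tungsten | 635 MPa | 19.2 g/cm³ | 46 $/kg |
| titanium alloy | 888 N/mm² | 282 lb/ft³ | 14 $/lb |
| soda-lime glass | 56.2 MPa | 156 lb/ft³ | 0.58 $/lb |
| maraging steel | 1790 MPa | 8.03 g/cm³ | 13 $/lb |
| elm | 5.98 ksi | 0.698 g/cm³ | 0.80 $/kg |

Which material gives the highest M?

maraging steel

Screen on constraints: cost ≤ 42 $/kg. Survivors: molybdenum, copper, titanium alloy, soda-lime glass, maraging steel, elm.
Normalizing units and computing the index:
  molybdenum: σ_y = 561.0 MPa, ρ = 10300 kg/m³
  copper: σ_y = 120.0 MPa, ρ = 8900 kg/m³
  titanium alloy: σ_y = 888.0 MPa, ρ = 4517 kg/m³
  soda-lime glass: σ_y = 56.20 MPa, ρ = 2499 kg/m³
  maraging steel: σ_y = 1790 MPa, ρ = 8030 kg/m³
  elm: σ_y = 41.23 MPa, ρ = 698.0 kg/m³
  maraging steel: M = 223 kN·m/kg
  titanium alloy: M = 197 kN·m/kg
  elm: M = 59.1 kN·m/kg
  molybdenum: M = 54.5 kN·m/kg
  soda-lime glass: M = 22.5 kN·m/kg
  copper: M = 13.5 kN·m/kg
Maraging steel ranks first.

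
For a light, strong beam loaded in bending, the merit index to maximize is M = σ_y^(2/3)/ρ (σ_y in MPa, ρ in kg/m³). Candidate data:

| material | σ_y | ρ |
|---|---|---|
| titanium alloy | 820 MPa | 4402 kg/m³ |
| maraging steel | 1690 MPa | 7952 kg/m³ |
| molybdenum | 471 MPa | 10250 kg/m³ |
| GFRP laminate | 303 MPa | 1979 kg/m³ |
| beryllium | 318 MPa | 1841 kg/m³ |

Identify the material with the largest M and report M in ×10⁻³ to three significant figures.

beryllium, M = 25.3×10⁻³

Computing M directly (units already consistent):
  beryllium: M = 25.3×10⁻³
  GFRP laminate: M = 22.8×10⁻³
  titanium alloy: M = 19.9×10⁻³
  maraging steel: M = 17.8×10⁻³
  molybdenum: M = 5.91×10⁻³
Beryllium ranks first.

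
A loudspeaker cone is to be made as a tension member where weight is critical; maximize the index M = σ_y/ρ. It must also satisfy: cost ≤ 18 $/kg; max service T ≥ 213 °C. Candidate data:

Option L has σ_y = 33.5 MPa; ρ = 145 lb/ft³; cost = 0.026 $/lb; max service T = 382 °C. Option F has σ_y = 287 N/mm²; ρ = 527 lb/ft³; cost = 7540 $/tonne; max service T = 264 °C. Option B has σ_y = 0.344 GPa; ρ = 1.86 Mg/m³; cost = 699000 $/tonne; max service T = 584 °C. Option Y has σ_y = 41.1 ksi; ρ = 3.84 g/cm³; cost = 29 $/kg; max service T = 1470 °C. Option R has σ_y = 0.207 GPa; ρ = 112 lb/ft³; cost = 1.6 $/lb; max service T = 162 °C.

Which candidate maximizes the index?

option F

Screen on constraints: cost ≤ 18 $/kg; max service T ≥ 213 °C. Survivors: option L, option F.
After converting to SI:
  option L: σ_y = 33.50 MPa, ρ = 2323 kg/m³
  option F: σ_y = 287.0 MPa, ρ = 8442 kg/m³
  option F: M = 34.0 kN·m/kg
  option L: M = 14.4 kN·m/kg
Option F has the largest M.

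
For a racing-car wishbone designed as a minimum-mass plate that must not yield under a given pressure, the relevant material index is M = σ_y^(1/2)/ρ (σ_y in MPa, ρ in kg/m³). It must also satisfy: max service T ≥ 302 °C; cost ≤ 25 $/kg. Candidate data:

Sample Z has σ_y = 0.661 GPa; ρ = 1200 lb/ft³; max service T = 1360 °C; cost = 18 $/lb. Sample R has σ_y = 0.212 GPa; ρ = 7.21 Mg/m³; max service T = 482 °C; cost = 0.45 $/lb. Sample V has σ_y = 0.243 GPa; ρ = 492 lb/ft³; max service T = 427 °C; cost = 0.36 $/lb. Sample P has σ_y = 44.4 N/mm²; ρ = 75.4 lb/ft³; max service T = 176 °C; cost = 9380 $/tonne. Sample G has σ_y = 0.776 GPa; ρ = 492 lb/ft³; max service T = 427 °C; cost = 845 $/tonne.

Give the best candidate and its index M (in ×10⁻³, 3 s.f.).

Screen on constraints: max service T ≥ 302 °C; cost ≤ 25 $/kg. Survivors: sample R, sample V, sample G.
Normalizing units and computing the index:
  sample R: σ_y = 212.0 MPa, ρ = 7210 kg/m³
  sample V: σ_y = 243.0 MPa, ρ = 7881 kg/m³
  sample G: σ_y = 776.0 MPa, ρ = 7881 kg/m³
  sample G: M = 3.53×10⁻³
  sample R: M = 2.02×10⁻³
  sample V: M = 1.98×10⁻³
The maximum is for sample G.

sample G, M = 3.53×10⁻³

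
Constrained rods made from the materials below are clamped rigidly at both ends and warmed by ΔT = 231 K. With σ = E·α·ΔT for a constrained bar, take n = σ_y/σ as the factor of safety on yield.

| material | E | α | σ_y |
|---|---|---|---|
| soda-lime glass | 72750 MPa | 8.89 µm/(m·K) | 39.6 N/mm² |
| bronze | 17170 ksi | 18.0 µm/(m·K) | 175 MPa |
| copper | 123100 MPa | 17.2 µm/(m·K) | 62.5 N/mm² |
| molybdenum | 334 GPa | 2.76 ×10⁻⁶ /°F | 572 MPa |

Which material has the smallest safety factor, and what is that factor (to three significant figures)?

In consistent units (E in GPa, α in ×10⁻⁶/K, σ_y in MPa):
  soda-lime glass: E = 72.75, α = 8.89, σ_y = 39.60 → σ = 149 MPa, n = 0.265
  bronze: E = 118.4, α = 18.0, σ_y = 175.0 → σ = 492 MPa, n = 0.356
  copper: E = 123.1, α = 17.2, σ_y = 62.50 → σ = 489 MPa, n = 0.128
  molybdenum: E = 334.0, α = 4.97, σ_y = 572.0 → σ = 383 MPa, n = 1.49
The minimum is copper at n = 0.128.

copper, n = 0.128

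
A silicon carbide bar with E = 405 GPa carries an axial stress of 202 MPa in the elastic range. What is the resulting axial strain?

ε = σ/E = 202 / 405000 = 4.99×10⁻⁴.

4.99×10⁻⁴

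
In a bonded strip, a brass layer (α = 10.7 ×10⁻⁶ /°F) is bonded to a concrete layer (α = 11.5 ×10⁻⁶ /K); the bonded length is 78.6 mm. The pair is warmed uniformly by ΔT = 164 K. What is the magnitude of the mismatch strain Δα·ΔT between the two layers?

brass: α = 10.7×10⁻⁶/°F × 9/5 = 19.3×10⁻⁶/K.
Δα = |19.3 − 11.5|×10⁻⁶/K = 7.76×10⁻⁶/K.
Mismatch strain = Δα·ΔT = 7.76×10⁻⁶ × 164.0 = 1.27×10⁻³.

1.27×10⁻³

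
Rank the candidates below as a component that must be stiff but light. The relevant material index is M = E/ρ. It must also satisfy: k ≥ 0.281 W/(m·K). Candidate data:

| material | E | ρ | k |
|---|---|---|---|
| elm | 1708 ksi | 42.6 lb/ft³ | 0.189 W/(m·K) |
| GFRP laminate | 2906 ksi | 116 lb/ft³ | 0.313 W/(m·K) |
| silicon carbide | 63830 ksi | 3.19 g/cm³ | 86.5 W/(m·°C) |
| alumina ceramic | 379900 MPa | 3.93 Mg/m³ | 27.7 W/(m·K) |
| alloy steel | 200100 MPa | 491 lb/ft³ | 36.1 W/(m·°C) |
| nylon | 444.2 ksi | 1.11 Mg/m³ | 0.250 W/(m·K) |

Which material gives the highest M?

silicon carbide

Screen on constraints: k ≥ 0.281 W/(m·K). Survivors: GFRP laminate, silicon carbide, alumina ceramic, alloy steel.
Convert each candidate to consistent units, then evaluate M:
  GFRP laminate: E = 20.04 GPa, ρ = 1858 kg/m³
  silicon carbide: E = 440.1 GPa, ρ = 3190 kg/m³
  alumina ceramic: E = 379.9 GPa, ρ = 3930 kg/m³
  alloy steel: E = 200.1 GPa, ρ = 7865 kg/m³
  silicon carbide: M = 138 MN·m/kg
  alumina ceramic: M = 96.7 MN·m/kg
  alloy steel: M = 25.4 MN·m/kg
  GFRP laminate: M = 10.8 MN·m/kg
Highest index: silicon carbide.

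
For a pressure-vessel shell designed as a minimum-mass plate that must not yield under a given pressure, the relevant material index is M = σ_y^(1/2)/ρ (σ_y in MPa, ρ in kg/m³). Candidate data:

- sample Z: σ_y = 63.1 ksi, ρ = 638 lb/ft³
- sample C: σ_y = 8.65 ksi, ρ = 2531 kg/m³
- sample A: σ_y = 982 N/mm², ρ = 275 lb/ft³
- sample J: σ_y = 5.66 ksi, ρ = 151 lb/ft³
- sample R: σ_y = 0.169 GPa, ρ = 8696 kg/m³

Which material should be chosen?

In SI units:
  sample Z: σ_y = 435.1 MPa, ρ = 10220 kg/m³
  sample C: σ_y = 59.64 MPa, ρ = 2531 kg/m³
  sample A: σ_y = 982.0 MPa, ρ = 4405 kg/m³
  sample J: σ_y = 39.02 MPa, ρ = 2419 kg/m³
  sample R: σ_y = 169.0 MPa, ρ = 8696 kg/m³
  sample A: M = 7.11×10⁻³
  sample C: M = 3.05×10⁻³
  sample J: M = 2.58×10⁻³
  sample Z: M = 2.04×10⁻³
  sample R: M = 1.49×10⁻³
Sample A has the largest M.

sample A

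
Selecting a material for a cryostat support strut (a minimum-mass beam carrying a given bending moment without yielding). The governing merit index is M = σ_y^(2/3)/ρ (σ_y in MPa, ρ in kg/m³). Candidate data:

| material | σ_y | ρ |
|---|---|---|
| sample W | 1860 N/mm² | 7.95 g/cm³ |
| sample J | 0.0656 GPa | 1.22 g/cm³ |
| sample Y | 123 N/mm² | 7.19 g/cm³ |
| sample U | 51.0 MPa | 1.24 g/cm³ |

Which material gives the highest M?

Convert each candidate to consistent units, then evaluate M:
  sample W: σ_y = 1860 MPa, ρ = 7950 kg/m³
  sample J: σ_y = 65.60 MPa, ρ = 1220 kg/m³
  sample Y: σ_y = 123.0 MPa, ρ = 7190 kg/m³
  sample U: σ_y = 51.00 MPa, ρ = 1240 kg/m³
  sample W: M = 19.0×10⁻³
  sample J: M = 13.3×10⁻³
  sample U: M = 11.1×10⁻³
  sample Y: M = 3.44×10⁻³
The maximum is for sample W.

sample W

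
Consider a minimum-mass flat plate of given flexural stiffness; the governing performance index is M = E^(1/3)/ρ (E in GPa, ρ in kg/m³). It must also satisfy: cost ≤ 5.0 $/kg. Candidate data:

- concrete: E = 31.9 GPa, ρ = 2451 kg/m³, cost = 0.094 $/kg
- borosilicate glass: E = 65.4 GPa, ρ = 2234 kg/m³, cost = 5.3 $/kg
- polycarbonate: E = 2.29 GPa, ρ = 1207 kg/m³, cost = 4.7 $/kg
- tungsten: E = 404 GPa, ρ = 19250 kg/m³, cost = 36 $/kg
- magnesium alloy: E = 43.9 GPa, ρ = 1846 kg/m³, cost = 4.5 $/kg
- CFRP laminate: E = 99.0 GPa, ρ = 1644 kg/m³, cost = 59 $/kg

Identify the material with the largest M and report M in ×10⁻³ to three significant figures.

Screen on constraints: cost ≤ 5.0 $/kg. Survivors: concrete, polycarbonate, magnesium alloy.
Evaluate M for each candidate:
  magnesium alloy: M = 1.91×10⁻³
  concrete: M = 1.29×10⁻³
  polycarbonate: M = 1.09×10⁻³
The maximum is for magnesium alloy.

magnesium alloy, M = 1.91×10⁻³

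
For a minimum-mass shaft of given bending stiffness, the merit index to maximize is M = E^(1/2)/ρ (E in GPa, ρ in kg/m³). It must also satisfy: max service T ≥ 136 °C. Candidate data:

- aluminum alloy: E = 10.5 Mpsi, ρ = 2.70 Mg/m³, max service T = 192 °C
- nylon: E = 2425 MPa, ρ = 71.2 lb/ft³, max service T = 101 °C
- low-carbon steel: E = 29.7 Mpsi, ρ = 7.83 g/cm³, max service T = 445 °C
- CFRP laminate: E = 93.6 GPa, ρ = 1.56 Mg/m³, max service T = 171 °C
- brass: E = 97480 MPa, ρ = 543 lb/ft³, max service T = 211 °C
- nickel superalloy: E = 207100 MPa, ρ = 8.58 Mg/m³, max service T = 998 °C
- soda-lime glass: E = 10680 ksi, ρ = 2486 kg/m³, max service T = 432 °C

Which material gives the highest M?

Screen on constraints: max service T ≥ 136 °C. Survivors: aluminum alloy, low-carbon steel, CFRP laminate, brass, nickel superalloy, soda-lime glass.
After converting to SI:
  aluminum alloy: E = 72.39 GPa, ρ = 2700 kg/m³
  low-carbon steel: E = 204.8 GPa, ρ = 7830 kg/m³
  CFRP laminate: E = 93.60 GPa, ρ = 1560 kg/m³
  brass: E = 97.48 GPa, ρ = 8698 kg/m³
  nickel superalloy: E = 207.1 GPa, ρ = 8580 kg/m³
  soda-lime glass: E = 73.64 GPa, ρ = 2486 kg/m³
  CFRP laminate: M = 6.20×10⁻³
  soda-lime glass: M = 3.45×10⁻³
  aluminum alloy: M = 3.15×10⁻³
  low-carbon steel: M = 1.83×10⁻³
  nickel superalloy: M = 1.68×10⁻³
  brass: M = 1.14×10⁻³
CFRP laminate ranks first.

CFRP laminate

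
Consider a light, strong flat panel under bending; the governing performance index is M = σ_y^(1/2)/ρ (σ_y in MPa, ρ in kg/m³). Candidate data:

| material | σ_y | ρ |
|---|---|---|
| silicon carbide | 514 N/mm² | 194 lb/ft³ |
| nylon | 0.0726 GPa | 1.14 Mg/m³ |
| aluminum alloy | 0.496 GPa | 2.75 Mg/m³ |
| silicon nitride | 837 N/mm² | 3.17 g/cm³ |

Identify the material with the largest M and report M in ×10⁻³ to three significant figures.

silicon nitride, M = 9.13×10⁻³

Convert each candidate to consistent units, then evaluate M:
  silicon carbide: σ_y = 514.0 MPa, ρ = 3108 kg/m³
  nylon: σ_y = 72.60 MPa, ρ = 1140 kg/m³
  aluminum alloy: σ_y = 496.0 MPa, ρ = 2750 kg/m³
  silicon nitride: σ_y = 837.0 MPa, ρ = 3170 kg/m³
  silicon nitride: M = 9.13×10⁻³
  aluminum alloy: M = 8.10×10⁻³
  nylon: M = 7.47×10⁻³
  silicon carbide: M = 7.30×10⁻³
Silicon nitride ranks first.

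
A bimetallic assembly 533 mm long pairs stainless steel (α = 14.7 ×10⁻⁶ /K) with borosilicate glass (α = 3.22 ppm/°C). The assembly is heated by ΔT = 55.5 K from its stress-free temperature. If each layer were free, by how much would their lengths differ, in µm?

Δα = |14.7 − 3.22|×10⁻⁶/K = 11.5×10⁻⁶/K.
ΔL_mismatch = Δα·L·ΔT = 11.5×10⁻⁶ × 533.0 mm × 55.5 K = 340 µm.

340 µm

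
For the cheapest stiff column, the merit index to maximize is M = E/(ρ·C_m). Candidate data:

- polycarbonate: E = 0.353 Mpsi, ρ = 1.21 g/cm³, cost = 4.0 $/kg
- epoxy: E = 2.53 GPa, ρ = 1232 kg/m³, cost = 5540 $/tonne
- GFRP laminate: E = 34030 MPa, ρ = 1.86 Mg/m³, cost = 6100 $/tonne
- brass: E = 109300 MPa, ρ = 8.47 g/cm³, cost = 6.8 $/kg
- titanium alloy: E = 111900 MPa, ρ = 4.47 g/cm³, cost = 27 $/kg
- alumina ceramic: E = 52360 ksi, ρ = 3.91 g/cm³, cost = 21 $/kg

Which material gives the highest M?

alumina ceramic

Putting every candidate on a common basis:
  polycarbonate: E = 2.434 GPa, ρ = 1210 kg/m³, cost = 4.000 $/kg
  epoxy: E = 2.530 GPa, ρ = 1232 kg/m³, cost = 5.540 $/kg
  GFRP laminate: E = 34.03 GPa, ρ = 1860 kg/m³, cost = 6.100 $/kg
  brass: E = 109.3 GPa, ρ = 8470 kg/m³, cost = 6.800 $/kg
  titanium alloy: E = 111.9 GPa, ρ = 4470 kg/m³, cost = 27.00 $/kg
  alumina ceramic: E = 361.0 GPa, ρ = 3910 kg/m³, cost = 21.00 $/kg
  alumina ceramic: M = 4.40 MN·m per $
  GFRP laminate: M = 3.00 MN·m per $
  brass: M = 1.90 MN·m per $
  titanium alloy: M = 0.927 MN·m per $
  polycarbonate: M = 0.503 MN·m per $
  epoxy: M = 0.371 MN·m per $
The maximum is for alumina ceramic.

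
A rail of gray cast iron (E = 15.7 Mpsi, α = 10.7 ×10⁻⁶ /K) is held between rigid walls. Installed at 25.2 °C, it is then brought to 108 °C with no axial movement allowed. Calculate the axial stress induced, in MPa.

E = 15.7 Mpsi = 108.2 GPa.
ΔT = 82.80 K. Constrained thermal stress σ = E·α·ΔT = 108.2×10³ MPa × 10.7×10⁻⁶ × 82.80 = 95.9 MPa (compressive).

95.9 MPa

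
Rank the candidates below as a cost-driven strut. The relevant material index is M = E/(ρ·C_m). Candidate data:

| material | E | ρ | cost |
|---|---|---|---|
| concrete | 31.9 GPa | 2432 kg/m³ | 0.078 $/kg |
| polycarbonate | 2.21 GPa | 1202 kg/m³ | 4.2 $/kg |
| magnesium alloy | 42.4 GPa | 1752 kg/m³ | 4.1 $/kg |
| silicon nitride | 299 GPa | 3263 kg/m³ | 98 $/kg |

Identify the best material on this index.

Evaluate M for each candidate:
  concrete: M = 168 MN·m per $
  magnesium alloy: M = 5.90 MN·m per $
  silicon nitride: M = 0.935 MN·m per $
  polycarbonate: M = 0.438 MN·m per $
Highest index: concrete.

concrete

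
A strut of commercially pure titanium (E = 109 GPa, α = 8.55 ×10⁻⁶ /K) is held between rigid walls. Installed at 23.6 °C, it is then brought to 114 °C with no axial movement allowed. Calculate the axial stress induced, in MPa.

ΔT = 90.40 K. Constrained thermal stress σ = E·α·ΔT = 109.0×10³ MPa × 8.55×10⁻⁶ × 90.40 = 84.2 MPa (compressive).

84.2 MPa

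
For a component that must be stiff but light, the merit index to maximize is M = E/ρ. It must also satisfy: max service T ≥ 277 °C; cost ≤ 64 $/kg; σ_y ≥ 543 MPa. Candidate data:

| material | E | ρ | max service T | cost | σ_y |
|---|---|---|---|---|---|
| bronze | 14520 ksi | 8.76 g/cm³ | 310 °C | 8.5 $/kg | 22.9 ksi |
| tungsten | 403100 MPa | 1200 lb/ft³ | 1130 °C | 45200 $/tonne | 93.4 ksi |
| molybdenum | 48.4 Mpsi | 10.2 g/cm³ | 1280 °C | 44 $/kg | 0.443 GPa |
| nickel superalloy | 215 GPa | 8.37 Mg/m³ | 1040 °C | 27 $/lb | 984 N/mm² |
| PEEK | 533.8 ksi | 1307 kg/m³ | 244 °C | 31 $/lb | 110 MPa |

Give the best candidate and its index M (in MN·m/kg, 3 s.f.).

nickel superalloy, M = 25.7 MN·m/kg

Screen on constraints: max service T ≥ 277 °C; cost ≤ 64 $/kg; σ_y ≥ 543 MPa. Survivors: tungsten, nickel superalloy.
After converting to SI:
  tungsten: E = 403.1 GPa, ρ = 19220 kg/m³
  nickel superalloy: E = 215.0 GPa, ρ = 8370 kg/m³
  nickel superalloy: M = 25.7 MN·m/kg
  tungsten: M = 21.0 MN·m/kg
Highest index: nickel superalloy.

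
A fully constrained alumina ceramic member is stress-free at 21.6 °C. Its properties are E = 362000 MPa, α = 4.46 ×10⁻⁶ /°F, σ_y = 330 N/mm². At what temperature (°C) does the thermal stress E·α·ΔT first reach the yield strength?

135 °C

E = 362000 MPa = 362.0 GPa.
α = 4.46×10⁻⁶/°F × 9/5 = 8.03×10⁻⁶/K.
σ_y = 330 N/mm² = 330.0 MPa.
E·α·ΔT = 330.0 MPa ⇒ ΔT = 330.0 / (362.0×10³ × 8.03×10⁻⁶) = 113.6 K.
T = 21.6 + 113.6 = 135.2 °C.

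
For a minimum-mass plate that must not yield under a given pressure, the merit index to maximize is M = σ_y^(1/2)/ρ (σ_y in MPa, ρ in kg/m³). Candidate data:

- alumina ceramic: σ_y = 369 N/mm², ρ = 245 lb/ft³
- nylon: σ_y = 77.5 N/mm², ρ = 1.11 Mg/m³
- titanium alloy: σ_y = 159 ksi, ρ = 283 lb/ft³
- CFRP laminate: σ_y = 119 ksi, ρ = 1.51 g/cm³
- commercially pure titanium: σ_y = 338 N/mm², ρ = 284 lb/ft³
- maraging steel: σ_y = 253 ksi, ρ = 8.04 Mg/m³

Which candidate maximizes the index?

CFRP laminate

In SI units:
  alumina ceramic: σ_y = 369.0 MPa, ρ = 3925 kg/m³
  nylon: σ_y = 77.50 MPa, ρ = 1110 kg/m³
  titanium alloy: σ_y = 1096 MPa, ρ = 4533 kg/m³
  CFRP laminate: σ_y = 820.5 MPa, ρ = 1510 kg/m³
  commercially pure titanium: σ_y = 338.0 MPa, ρ = 4549 kg/m³
  maraging steel: σ_y = 1744 MPa, ρ = 8040 kg/m³
  CFRP laminate: M = 19.0×10⁻³
  nylon: M = 7.93×10⁻³
  titanium alloy: M = 7.30×10⁻³
  maraging steel: M = 5.19×10⁻³
  alumina ceramic: M = 4.89×10⁻³
  commercially pure titanium: M = 4.04×10⁻³
CFRP laminate has the largest M.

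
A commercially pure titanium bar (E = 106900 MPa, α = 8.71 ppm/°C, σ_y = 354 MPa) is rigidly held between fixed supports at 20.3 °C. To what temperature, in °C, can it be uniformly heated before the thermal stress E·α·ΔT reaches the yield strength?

E = 106900 MPa = 106.9 GPa.
E·α·ΔT = 354.0 MPa ⇒ ΔT = 354.0 / (106.9×10³ × 8.71×10⁻⁶) = 380.2 K.
T = 20.3 + 380.2 = 400.5 °C.

400 °C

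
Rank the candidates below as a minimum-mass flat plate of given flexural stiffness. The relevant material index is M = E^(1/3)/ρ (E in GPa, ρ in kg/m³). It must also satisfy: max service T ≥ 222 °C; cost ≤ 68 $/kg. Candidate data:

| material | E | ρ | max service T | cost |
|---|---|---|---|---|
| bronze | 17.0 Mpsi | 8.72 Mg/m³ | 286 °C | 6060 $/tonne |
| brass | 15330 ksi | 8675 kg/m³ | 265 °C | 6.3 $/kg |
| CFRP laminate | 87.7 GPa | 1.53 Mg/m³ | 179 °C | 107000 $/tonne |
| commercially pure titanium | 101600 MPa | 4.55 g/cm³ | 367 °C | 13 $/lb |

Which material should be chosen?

commercially pure titanium

Screen on constraints: max service T ≥ 222 °C; cost ≤ 68 $/kg. Survivors: bronze, brass, commercially pure titanium.
After converting to SI:
  bronze: E = 117.2 GPa, ρ = 8720 kg/m³
  brass: E = 105.7 GPa, ρ = 8675 kg/m³
  commercially pure titanium: E = 101.6 GPa, ρ = 4550 kg/m³
  commercially pure titanium: M = 1.03×10⁻³
  bronze: M = 0.561×10⁻³
  brass: M = 0.545×10⁻³
Commercially pure titanium has the largest M.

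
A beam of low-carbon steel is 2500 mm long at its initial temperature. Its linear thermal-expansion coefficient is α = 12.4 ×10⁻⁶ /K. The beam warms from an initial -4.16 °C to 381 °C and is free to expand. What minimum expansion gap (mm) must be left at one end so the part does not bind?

ΔT = 381 − (-4.16) = 385.2 K.
ΔL = α·L₀·ΔT = 12.4×10⁻⁶ × 2500 mm × 385.2 K = 11.9 mm.

11.9 mm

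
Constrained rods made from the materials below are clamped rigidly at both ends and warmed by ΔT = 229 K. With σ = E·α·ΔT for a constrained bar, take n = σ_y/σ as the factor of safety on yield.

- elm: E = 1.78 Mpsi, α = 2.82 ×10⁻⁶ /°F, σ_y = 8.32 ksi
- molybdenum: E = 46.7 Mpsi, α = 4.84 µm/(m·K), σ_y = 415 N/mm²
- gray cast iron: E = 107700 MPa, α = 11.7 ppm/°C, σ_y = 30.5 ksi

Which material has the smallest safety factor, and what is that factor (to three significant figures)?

gray cast iron, n = 0.729

Converting E to GPa, α to ×10⁻⁶/K, σ_y to MPa, then σ and n for each:
  elm: E = 12.27, α = 5.08, σ_y = 57.36 → σ = 14.3 MPa, n = 4.02
  molybdenum: E = 322.0, α = 4.84, σ_y = 415.0 → σ = 357 MPa, n = 1.16
  gray cast iron: E = 107.7, α = 11.7, σ_y = 210.3 → σ = 289 MPa, n = 0.729
The minimum is gray cast iron at n = 0.729.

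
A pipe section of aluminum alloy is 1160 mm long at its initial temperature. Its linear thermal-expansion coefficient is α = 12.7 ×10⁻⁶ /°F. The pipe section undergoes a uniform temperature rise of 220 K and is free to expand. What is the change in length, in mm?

Convert α: 12.7×10⁻⁶/°F × (9/5) = 22.9×10⁻⁶/K.
ΔL = α·L₀·ΔT = 22.9×10⁻⁶ × 1160 mm × 220.0 K = 5.83 mm.

5.83 mm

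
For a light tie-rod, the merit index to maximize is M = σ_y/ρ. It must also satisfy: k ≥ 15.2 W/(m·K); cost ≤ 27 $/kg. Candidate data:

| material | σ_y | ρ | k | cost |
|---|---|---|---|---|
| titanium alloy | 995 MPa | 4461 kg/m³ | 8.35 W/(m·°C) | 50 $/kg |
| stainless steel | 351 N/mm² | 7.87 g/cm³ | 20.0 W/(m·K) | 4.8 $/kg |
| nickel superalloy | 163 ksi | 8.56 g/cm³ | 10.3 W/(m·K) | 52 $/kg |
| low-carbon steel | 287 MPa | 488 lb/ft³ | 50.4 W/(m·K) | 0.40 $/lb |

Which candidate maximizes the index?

Screen on constraints: k ≥ 15.2 W/(m·K); cost ≤ 27 $/kg. Survivors: stainless steel, low-carbon steel.
In SI units:
  stainless steel: σ_y = 351.0 MPa, ρ = 7870 kg/m³
  low-carbon steel: σ_y = 287.0 MPa, ρ = 7817 kg/m³
  stainless steel: M = 44.6 kN·m/kg
  low-carbon steel: M = 36.7 kN·m/kg
The maximum is for stainless steel.

stainless steel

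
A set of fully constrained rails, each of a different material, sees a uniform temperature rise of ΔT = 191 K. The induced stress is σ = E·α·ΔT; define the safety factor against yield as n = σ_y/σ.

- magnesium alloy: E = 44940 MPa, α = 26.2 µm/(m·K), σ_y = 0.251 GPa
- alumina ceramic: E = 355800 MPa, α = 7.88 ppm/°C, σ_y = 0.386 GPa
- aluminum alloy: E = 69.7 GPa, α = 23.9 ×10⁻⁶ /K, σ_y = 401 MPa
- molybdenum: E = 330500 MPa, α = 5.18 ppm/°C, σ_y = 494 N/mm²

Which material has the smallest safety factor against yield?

In consistent units (E in GPa, α in ×10⁻⁶/K, σ_y in MPa):
  magnesium alloy: E = 44.94, α = 26.2, σ_y = 251.0 → σ = 225 MPa, n = 1.12
  alumina ceramic: E = 355.8, α = 7.88, σ_y = 386.0 → σ = 536 MPa, n = 0.721
  aluminum alloy: E = 69.70, α = 23.9, σ_y = 401.0 → σ = 318 MPa, n = 1.26
  molybdenum: E = 330.5, α = 5.18, σ_y = 494.0 → σ = 327 MPa, n = 1.51
Alumina ceramic has the lowest safety factor, n = 0.721.

alumina ceramic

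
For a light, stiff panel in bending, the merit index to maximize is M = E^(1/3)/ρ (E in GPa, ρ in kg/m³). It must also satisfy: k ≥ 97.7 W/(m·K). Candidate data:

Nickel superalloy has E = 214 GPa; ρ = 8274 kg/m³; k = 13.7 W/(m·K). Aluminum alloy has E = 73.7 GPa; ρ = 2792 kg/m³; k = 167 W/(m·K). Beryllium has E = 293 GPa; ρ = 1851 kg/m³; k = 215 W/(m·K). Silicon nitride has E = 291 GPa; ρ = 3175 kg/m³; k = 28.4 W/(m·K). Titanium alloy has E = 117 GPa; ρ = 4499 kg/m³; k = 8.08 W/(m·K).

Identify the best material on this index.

Screen on constraints: k ≥ 97.7 W/(m·K). Survivors: aluminum alloy, beryllium.
Computing M directly (units already consistent):
  beryllium: M = 3.59×10⁻³
  aluminum alloy: M = 1.50×10⁻³
Beryllium ranks first.

beryllium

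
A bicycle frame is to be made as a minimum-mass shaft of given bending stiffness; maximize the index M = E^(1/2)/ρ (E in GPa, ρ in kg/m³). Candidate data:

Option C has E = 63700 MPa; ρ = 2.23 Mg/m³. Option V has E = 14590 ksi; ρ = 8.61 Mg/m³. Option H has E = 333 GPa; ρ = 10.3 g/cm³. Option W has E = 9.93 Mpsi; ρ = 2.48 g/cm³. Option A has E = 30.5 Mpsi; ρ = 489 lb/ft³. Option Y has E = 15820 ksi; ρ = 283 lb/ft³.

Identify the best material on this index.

In SI units:
  option C: E = 63.70 GPa, ρ = 2230 kg/m³
  option V: E = 100.6 GPa, ρ = 8610 kg/m³
  option H: E = 333.0 GPa, ρ = 10300 kg/m³
  option W: E = 68.46 GPa, ρ = 2480 kg/m³
  option A: E = 210.3 GPa, ρ = 7833 kg/m³
  option Y: E = 109.1 GPa, ρ = 4533 kg/m³
  option C: M = 3.58×10⁻³
  option W: M = 3.34×10⁻³
  option Y: M = 2.30×10⁻³
  option A: M = 1.85×10⁻³
  option H: M = 1.77×10⁻³
  option V: M = 1.16×10⁻³
Option C has the largest M.

option C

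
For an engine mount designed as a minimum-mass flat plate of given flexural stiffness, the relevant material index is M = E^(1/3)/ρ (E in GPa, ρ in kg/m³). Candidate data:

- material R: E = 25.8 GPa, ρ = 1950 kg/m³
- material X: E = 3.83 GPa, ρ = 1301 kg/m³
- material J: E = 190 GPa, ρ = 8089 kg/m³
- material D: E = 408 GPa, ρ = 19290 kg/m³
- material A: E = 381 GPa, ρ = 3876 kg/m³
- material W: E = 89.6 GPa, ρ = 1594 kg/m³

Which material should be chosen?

material W

Evaluate M for each candidate:
  material W: M = 2.81×10⁻³
  material A: M = 1.87×10⁻³
  material R: M = 1.52×10⁻³
  material X: M = 1.20×10⁻³
  material J: M = 0.711×10⁻³
  material D: M = 0.384×10⁻³
Highest index: material W.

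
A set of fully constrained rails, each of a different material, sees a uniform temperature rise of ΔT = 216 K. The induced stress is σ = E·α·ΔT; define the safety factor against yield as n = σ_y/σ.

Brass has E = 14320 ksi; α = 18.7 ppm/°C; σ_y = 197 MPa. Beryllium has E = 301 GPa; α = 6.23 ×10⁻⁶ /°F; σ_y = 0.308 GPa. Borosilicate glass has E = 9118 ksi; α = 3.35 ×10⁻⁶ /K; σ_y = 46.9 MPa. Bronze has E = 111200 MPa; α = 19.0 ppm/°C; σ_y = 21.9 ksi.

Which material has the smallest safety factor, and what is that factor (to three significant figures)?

In consistent units (E in GPa, α in ×10⁻⁶/K, σ_y in MPa):
  brass: E = 98.73, α = 18.7, σ_y = 197.0 → σ = 399 MPa, n = 0.494
  beryllium: E = 301.0, α = 11.2, σ_y = 308.0 → σ = 729 MPa, n = 0.422
  borosilicate glass: E = 62.87, α = 3.35, σ_y = 46.90 → σ = 45.5 MPa, n = 1.03
  bronze: E = 111.2, α = 19.0, σ_y = 151.0 → σ = 456 MPa, n = 0.331
Bronze has the lowest safety factor, n = 0.331.

bronze, n = 0.331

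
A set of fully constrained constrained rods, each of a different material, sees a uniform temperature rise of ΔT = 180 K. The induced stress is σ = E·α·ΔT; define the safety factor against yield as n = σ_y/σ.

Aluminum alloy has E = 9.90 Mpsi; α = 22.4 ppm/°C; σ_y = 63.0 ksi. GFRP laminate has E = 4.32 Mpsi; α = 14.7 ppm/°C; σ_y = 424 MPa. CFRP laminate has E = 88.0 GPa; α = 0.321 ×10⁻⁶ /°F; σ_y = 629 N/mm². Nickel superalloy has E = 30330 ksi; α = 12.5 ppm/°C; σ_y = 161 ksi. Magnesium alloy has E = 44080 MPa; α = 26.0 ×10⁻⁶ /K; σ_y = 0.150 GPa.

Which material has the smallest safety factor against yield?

In consistent units (E in GPa, α in ×10⁻⁶/K, σ_y in MPa):
  aluminum alloy: E = 68.26, α = 22.4, σ_y = 434.4 → σ = 275 MPa, n = 1.58
  GFRP laminate: E = 29.79, α = 14.7, σ_y = 424.0 → σ = 78.8 MPa, n = 5.38
  CFRP laminate: E = 88.00, α = 0.578, σ_y = 629.0 → σ = 9.15 MPa, n = 68.7
  nickel superalloy: E = 209.1, α = 12.5, σ_y = 1110 → σ = 471 MPa, n = 2.36
  magnesium alloy: E = 44.08, α = 26.0, σ_y = 150.0 → σ = 206 MPa, n = 0.727
Smallest n: magnesium alloy with n = 0.727.

magnesium alloy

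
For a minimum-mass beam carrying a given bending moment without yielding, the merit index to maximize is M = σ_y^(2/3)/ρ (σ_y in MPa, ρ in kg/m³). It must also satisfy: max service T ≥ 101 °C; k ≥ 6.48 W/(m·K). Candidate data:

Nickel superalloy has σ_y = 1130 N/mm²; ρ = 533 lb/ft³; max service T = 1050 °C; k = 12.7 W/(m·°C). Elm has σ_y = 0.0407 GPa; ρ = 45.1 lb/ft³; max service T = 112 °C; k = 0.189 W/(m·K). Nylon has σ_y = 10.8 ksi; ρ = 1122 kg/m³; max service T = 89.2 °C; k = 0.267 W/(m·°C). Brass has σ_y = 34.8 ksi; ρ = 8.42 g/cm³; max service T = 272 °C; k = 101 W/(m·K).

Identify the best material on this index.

Screen on constraints: max service T ≥ 101 °C; k ≥ 6.48 W/(m·K). Survivors: nickel superalloy, brass.
After converting to SI:
  nickel superalloy: σ_y = 1130 MPa, ρ = 8538 kg/m³
  brass: σ_y = 239.9 MPa, ρ = 8420 kg/m³
  nickel superalloy: M = 12.7×10⁻³
  brass: M = 4.59×10⁻³
Nickel superalloy ranks first.

nickel superalloy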